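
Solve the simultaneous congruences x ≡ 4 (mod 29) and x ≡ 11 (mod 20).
91

Using Chinese Remainder Theorem:
M = 29 × 20 = 580
M1 = 20, M2 = 29
y1 = 20^(-1) mod 29 = 16
y2 = 29^(-1) mod 20 = 9
x = (4×20×16 + 11×29×9) mod 580 = 91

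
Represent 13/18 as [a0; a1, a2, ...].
[0; 1, 2, 1, 1, 2]

Euclidean algorithm steps:
13 = 0 × 18 + 13
18 = 1 × 13 + 5
13 = 2 × 5 + 3
5 = 1 × 3 + 2
3 = 1 × 2 + 1
2 = 2 × 1 + 0
Continued fraction: [0; 1, 2, 1, 1, 2]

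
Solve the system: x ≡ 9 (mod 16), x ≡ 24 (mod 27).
105

Using Chinese Remainder Theorem:
M = 16 × 27 = 432
M1 = 27, M2 = 16
y1 = 27^(-1) mod 16 = 3
y2 = 16^(-1) mod 27 = 22
x = (9×27×3 + 24×16×22) mod 432 = 105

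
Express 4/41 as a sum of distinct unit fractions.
1/11 + 1/151 + 1/34051 + 1/2318907151

Greedy algorithm:
4/41: ceiling(41/4) = 11, use 1/11
3/451: ceiling(451/3) = 151, use 1/151
2/68101: ceiling(68101/2) = 34051, use 1/34051
1/2318907151: ceiling(2318907151/1) = 2318907151, use 1/2318907151
Result: 4/41 = 1/11 + 1/151 + 1/34051 + 1/2318907151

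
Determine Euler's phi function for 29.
28

29 = 29
φ(n) = n × ∏(1 - 1/p) for each prime p dividing n
φ(29) = 29 × (1 - 1/29) = 28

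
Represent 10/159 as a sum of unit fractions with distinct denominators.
1/16 + 1/2544

Greedy algorithm:
10/159: ceiling(159/10) = 16, use 1/16
1/2544: ceiling(2544/1) = 2544, use 1/2544
Result: 10/159 = 1/16 + 1/2544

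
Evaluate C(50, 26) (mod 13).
3

Using Lucas' theorem:
Write n=50 and k=26 in base 13:
n in base 13: [3, 11]
k in base 13: [2, 0]
C(50,26) mod 13 = ∏ C(n_i, k_i) mod 13
Digit binomials (mod 13): C(3,2) = 3; C(11,0) = 1
Product: 3 × 1 = 3 ≡ 3 (mod 13)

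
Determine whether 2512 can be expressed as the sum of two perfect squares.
24² + 44² (a=24, b=44)

Factorization: 2512 = 2^4 × 157
By Fermat: n is sum of two squares iff every prime p ≡ 3 (mod 4) appears to even power.
All primes ≡ 3 (mod 4) appear to even power.
Search a = 0, 1, 2, … for 2512 - a² a perfect square: first hit at a = 24: 2512 - 576 = 1936 = 44².
2512 = 24² + 44² = 576 + 1936 ✓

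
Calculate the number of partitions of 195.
2580840212973

p(n) counts ways to write n as a sum of positive integers (order ignored).
Euler's pentagonal recurrence: p(k) = p(k-1) + p(k-2) - p(k-5) - p(k-7) + p(k-12) + p(k-15) - ... (offsets j(3j∓1)/2, signs ++--, p(0)=1, p(<0)=0).
DP table for k = 0..194: p(0)=1, p(1)=1, p(2)=2, p(3)=3, p(4)=5, p(5)=7, p(6)=11, p(7)=15, p(8)=22, p(9)=30, p(10)=42, p(11)=56, p(12)=77, p(13)=101, p(14)=135, p(15)=176, p(16)=231, p(17)=297, p(18)=385, p(19)=490, p(20)=627, p(21)=792, p(22)=1002, p(23)=1255, p(24)=1575, p(25)=1958, p(26)=2436, p(27)=3010, p(28)=3718, p(29)=4565, p(30)=5604, p(31)=6842, p(32)=8349, p(33)=10143, p(34)=12310, p(35)=14883, p(36)=17977, p(37)=21637, p(38)=26015, p(39)=31185, p(40)=37338, p(41)=44583, p(42)=53174, p(43)=63261, p(44)=75175, p(45)=89134, p(46)=105558, p(47)=124754, p(48)=147273, p(49)=173525, p(50)=204226, p(51)=239943, p(52)=281589, p(53)=329931, p(54)=386155, p(55)=451276, p(56)=526823, p(57)=614154, p(58)=715220, p(59)=831820, p(60)=966467, p(61)=1121505, p(62)=1300156, p(63)=1505499, p(64)=1741630, p(65)=2012558, p(66)=2323520, p(67)=2679689, p(68)=3087735, p(69)=3554345, p(70)=4087968, p(71)=4697205, p(72)=5392783, p(73)=6185689, p(74)=7089500, p(75)=8118264, p(76)=9289091, p(77)=10619863, p(78)=12132164, p(79)=13848650, p(80)=15796476, p(81)=18004327, p(82)=20506255, p(83)=23338469, p(84)=26543660, p(85)=30167357, p(86)=34262962, p(87)=38887673, p(88)=44108109, p(89)=49995925, p(90)=56634173, p(91)=64112359, p(92)=72533807, p(93)=82010177, p(94)=92669720, p(95)=104651419, p(96)=118114304, p(97)=133230930, p(98)=150198136, p(99)=169229875, p(100)=190569292, p(101)=214481126, p(102)=241265379, p(103)=271248950, p(104)=304801365, p(105)=342325709, p(106)=384276336, p(107)=431149389, p(108)=483502844, p(109)=541946240, p(110)=607163746, p(111)=679903203, p(112)=761002156, p(113)=851376628, p(114)=952050665, p(115)=1064144451, p(116)=1188908248, p(117)=1327710076, p(118)=1482074143, p(119)=1653668665, p(120)=1844349560, p(121)=2056148051, p(122)=2291320912, p(123)=2552338241, p(124)=2841940500, p(125)=3163127352, p(126)=3519222692, p(127)=3913864295, p(128)=4351078600, p(129)=4835271870, p(130)=5371315400, p(131)=5964539504, p(132)=6620830889, p(133)=7346629512, p(134)=8149040695, p(135)=9035836076, p(136)=10015581680, p(137)=11097645016, p(138)=12292341831, p(139)=13610949895, p(140)=15065878135, p(141)=16670689208, p(142)=18440293320, p(143)=20390982757, p(144)=22540654445, p(145)=24908858009, p(146)=27517052599, p(147)=30388671978, p(148)=33549419497, p(149)=37027355200, p(150)=40853235313, p(151)=45060624582, p(152)=49686288421, p(153)=54770336324, p(154)=60356673280, p(155)=66493182097, p(156)=73232243759, p(157)=80630964769, p(158)=88751778802, p(159)=97662728555, p(160)=107438159466, p(161)=118159068427, p(162)=129913904637, p(163)=142798995930, p(164)=156919475295, p(165)=172389800255, p(166)=189334822579, p(167)=207890420102, p(168)=228204732751, p(169)=250438925115, p(170)=274768617130, p(171)=301384802048, p(172)=330495499613, p(173)=362326859895, p(174)=397125074750, p(175)=435157697830, p(176)=476715857290, p(177)=522115831195, p(178)=571701605655, p(179)=625846753120, p(180)=684957390936, p(181)=749474411781, p(182)=819876908323, p(183)=896684817527, p(184)=980462880430, p(185)=1071823774337, p(186)=1171432692373, p(187)=1280011042268, p(188)=1398341745571, p(189)=1527273599625, p(190)=1667727404093, p(191)=1820701100652, p(192)=1987276856363, p(193)=2168627105469, p(194)=2366022741845.
Final step: p(195) = p(194) + p(193) - p(190) - p(188) + p(183) + p(180) - p(173) - p(169) + p(160) + p(155) - p(144) - p(138) + p(125) + p(118) - p(103) - p(95) + p(78) + p(69) - p(50) - p(40) + p(19) + p(8)
= 2366022741845 + 2168627105469 - 1667727404093 - 1398341745571 + 896684817527 + 684957390936 - 362326859895 - 250438925115 + 107438159466 + 66493182097 - 22540654445 - 12292341831 + 3163127352 + 1482074143 - 271248950 - 104651419 + 12132164 + 3554345 - 204226 - 37338 + 490 + 22
= 2580840212973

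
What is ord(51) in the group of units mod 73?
8

73 is prime, so ord(51) divides φ(73) = 72.
Divisors of 72: 1, 2, 3, 4, 6, 8, 9, 12, 18, 24, 36, 72.
Repeated squaring: 51^1 ≡ 51, 51^2 ≡ 46, 51^4 ≡ 72, 51^8 ≡ 1, 51^16 ≡ 1, 51^32 ≡ 1, 51^64 ≡ 1 (mod 73).
Test 51^d mod 73 for each divisor d in increasing order:
51^1 ≡ 51
51^2 ≡ 46
51^3 = 51^2·51^1 ≡ 10
51^4 ≡ 72
51^6 = 51^4·51^2 ≡ 27
51^8 ≡ 1  ← first divisor giving 1
The order is 8.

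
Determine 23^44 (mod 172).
13

Repeated squaring. Binary of 44 = 101100.
23^1 ≡ 23 (mod 172); 23^2 ≡ 13 (mod 172); 23^4 ≡ 169 (mod 172); 23^8 ≡ 9 (mod 172); 23^16 ≡ 81 (mod 172); 23^32 ≡ 25 (mod 172)
23^44 = 23^4 × 23^8 × 23^32 ≡ 13 (mod 172)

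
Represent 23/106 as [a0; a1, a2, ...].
[0; 4, 1, 1, 1, 1, 4]

Euclidean algorithm steps:
23 = 0 × 106 + 23
106 = 4 × 23 + 14
23 = 1 × 14 + 9
14 = 1 × 9 + 5
9 = 1 × 5 + 4
5 = 1 × 4 + 1
4 = 4 × 1 + 0
Continued fraction: [0; 4, 1, 1, 1, 1, 4]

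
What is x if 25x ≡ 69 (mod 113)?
x ≡ 57 (mod 113)

gcd(25, 113) = 1, which divides 69, so solutions exist.
Find 25^(-1) mod 113 by the extended Euclidean algorithm:
113 = 4 × 25 + 13  ⟹  13 = (1)·113 + (-4)·25
25 = 1 × 13 + 12  ⟹  12 = (-1)·113 + (5)·25
13 = 1 × 12 + 1  ⟹  1 = (2)·113 + (-9)·25
So (-9)·25 ≡ 1 (mod 113), i.e. 25^(-1) ≡ -9 ≡ 104 (mod 113).
x ≡ 104 × 69 = 7176 ≡ 57 (mod 113).
Check: 25 × 57 = 1425 ≡ 69 (mod 113).
Unique solution: x ≡ 57 (mod 113)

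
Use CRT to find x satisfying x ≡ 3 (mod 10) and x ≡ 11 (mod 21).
53

Using Chinese Remainder Theorem:
M = 10 × 21 = 210
M1 = 21, M2 = 10
y1 = 21^(-1) mod 10 = 1
y2 = 10^(-1) mod 21 = 19
x = (3×21×1 + 11×10×19) mod 210 = 53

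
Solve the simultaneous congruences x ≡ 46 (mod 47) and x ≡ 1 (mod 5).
46

Using Chinese Remainder Theorem:
M = 47 × 5 = 235
M1 = 5, M2 = 47
y1 = 5^(-1) mod 47 = 19
y2 = 47^(-1) mod 5 = 3
x = (46×5×19 + 1×47×3) mod 235 = 46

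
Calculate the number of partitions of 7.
15

p(n) counts ways to write n as a sum of positive integers (order ignored).
Examples: 7; 6 + 1; 5 + 2; 5 + 1 + 1; 4 + 3; ... (15 total)
p(7) = 15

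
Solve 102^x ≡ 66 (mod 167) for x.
150

Baby-step giant-step with step n = ⌈√167⌉ = 13.
Baby steps 102^j mod 167 (j:value) for j=0..12: 0:1, 1:102, 2:50, 3:90, 4:162, 5:158, 6:84, 7:51, 8:25, 9:45, 10:81, 11:79, 12:42.
Giant-step multiplier: 102^(-13) ≡ 102^(166-13) = 102^153 ≡ 95 (mod 167).
Giant steps γ_i = 66·95^i mod 167: γ_0=66, γ_1=91, γ_2=128, γ_3=136, γ_4=61, γ_5=117, γ_6=93, γ_7=151, γ_8=150, γ_9=55, γ_10=48, γ_11=51 (in table at j=7).
x = i·n + j = 11·13 + 7 = 150.
Check: 102^150 ≡ 66 (mod 167).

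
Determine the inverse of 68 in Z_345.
137

gcd(68, 345) = 1, so the inverse exists.
Extended Euclidean algorithm on (345, 68):
345 = 5 × 68 + 5  ⟹  5 = (1)·345 + (-5)·68
68 = 13 × 5 + 3  ⟹  3 = (-13)·345 + (66)·68
5 = 1 × 3 + 2  ⟹  2 = (14)·345 + (-71)·68
3 = 1 × 2 + 1  ⟹  1 = (-27)·345 + (137)·68
So (137)·68 ≡ 1 (mod 345), i.e. 68^(-1) ≡ 137 (mod 345).
Check: 68 × 137 = 9316 ≡ 1 (mod 345)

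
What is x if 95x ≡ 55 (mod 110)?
x ≡ 11 (mod 22)

gcd(95, 110) = 5, which divides 55, so solutions exist.
Divide through by 5: 19x ≡ 11 (mod 22).
Find 19^(-1) mod 22 by the extended Euclidean algorithm:
22 = 1 × 19 + 3  ⟹  3 = (1)·22 + (-1)·19
19 = 6 × 3 + 1  ⟹  1 = (-6)·22 + (7)·19
So (7)·19 ≡ 1 (mod 22), i.e. 19^(-1) ≡ 7 (mod 22).
x ≡ 7 × 11 = 77 ≡ 11 (mod 22).
Check: 95 × 11 = 1045 ≡ 55 (mod 110).
x ≡ 11 (mod 22), giving 5 solutions mod 110.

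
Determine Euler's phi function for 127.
126

127 = 127
φ(n) = n × ∏(1 - 1/p) for each prime p dividing n
φ(127) = 127 × (1 - 1/127) = 126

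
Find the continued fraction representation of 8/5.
[1; 1, 1, 2]

Euclidean algorithm steps:
8 = 1 × 5 + 3
5 = 1 × 3 + 2
3 = 1 × 2 + 1
2 = 2 × 1 + 0
Continued fraction: [1; 1, 1, 2]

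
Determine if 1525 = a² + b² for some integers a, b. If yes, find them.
2² + 39² (a=2, b=39)

Factorization: 1525 = 5^2 × 61
By Fermat: n is sum of two squares iff every prime p ≡ 3 (mod 4) appears to even power.
All primes ≡ 3 (mod 4) appear to even power.
Search a = 0, 1, 2, … for 1525 - a² a perfect square: first hit at a = 2: 1525 - 4 = 1521 = 39².
1525 = 2² + 39² = 4 + 1521 ✓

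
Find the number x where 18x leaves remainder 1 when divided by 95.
37

gcd(18, 95) = 1, so the inverse exists.
Extended Euclidean algorithm on (95, 18):
95 = 5 × 18 + 5  ⟹  5 = (1)·95 + (-5)·18
18 = 3 × 5 + 3  ⟹  3 = (-3)·95 + (16)·18
5 = 1 × 3 + 2  ⟹  2 = (4)·95 + (-21)·18
3 = 1 × 2 + 1  ⟹  1 = (-7)·95 + (37)·18
So (37)·18 ≡ 1 (mod 95), i.e. 18^(-1) ≡ 37 (mod 95).
Check: 18 × 37 = 666 ≡ 1 (mod 95)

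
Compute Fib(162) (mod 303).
43

Matrix identity: Q^n = [[F_(n+1), F_n], [F_n, F_(n-1)]] with Q = [[1,1],[1,0]].
n = 162 = 10100010₂. Square-and-multiply, entries mod 303:
Q^1 = [[1,1],[1,0]]
Q^2 = (Q^1)² = [[2,1],[1,1]]
Q^5 = (Q^2)²·Q = [[8,5],[5,3]]
Q^10 = (Q^5)² = [[89,55],[55,34]]
Q^20 = (Q^10)² = [[38,99],[99,242]]
Q^40 = (Q^20)² = [[34,147],[147,190]]
Q^81 = (Q^40)²·Q = [[244,40],[40,204]]
Q^162 = (Q^81)² = [[233,43],[43,190]]
F_162 mod 303 = Q^162[0][1] = 43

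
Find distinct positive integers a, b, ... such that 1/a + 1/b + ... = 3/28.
1/10 + 1/140

Greedy algorithm:
3/28: ceiling(28/3) = 10, use 1/10
1/140: ceiling(140/1) = 140, use 1/140
Result: 3/28 = 1/10 + 1/140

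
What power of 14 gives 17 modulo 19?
4

Baby-step giant-step with step n = ⌈√19⌉ = 5.
Baby steps 14^j mod 19 (j:value) for j=0..4: 0:1, 1:14, 2:6, 3:8, 4:17.
h = 17 is already in the table at j=4, so x = 4.
Check: 14^4 ≡ 17 (mod 19).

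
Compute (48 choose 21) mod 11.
0

Using Lucas' theorem:
Write n=48 and k=21 in base 11:
n in base 11: [4, 4]
k in base 11: [1, 10]
C(48,21) mod 11 = ∏ C(n_i, k_i) mod 11
Digit binomials (mod 11): C(4,1) = 4; C(4,10) = 0 (k_i > n_i)
Product: 4 × 0 = 0 ≡ 0 (mod 11)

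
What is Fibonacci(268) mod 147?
144

Matrix identity: Q^n = [[F_(n+1), F_n], [F_n, F_(n-1)]] with Q = [[1,1],[1,0]].
n = 268 = 100001100₂. Square-and-multiply, entries mod 147:
Q^1 = [[1,1],[1,0]]
Q^2 = (Q^1)² = [[2,1],[1,1]]
Q^4 = (Q^2)² = [[5,3],[3,2]]
Q^8 = (Q^4)² = [[34,21],[21,13]]
Q^16 = (Q^8)² = [[127,105],[105,22]]
Q^33 = (Q^16)²·Q = [[22,106],[106,63]]
Q^67 = (Q^33)²·Q = [[3,107],[107,43]]
Q^134 = (Q^67)² = [[139,71],[71,68]]
Q^268 = (Q^134)² = [[107,144],[144,110]]
F_268 mod 147 = Q^268[0][1] = 144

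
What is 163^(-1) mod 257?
41

gcd(163, 257) = 1, so the inverse exists.
Extended Euclidean algorithm on (257, 163):
257 = 1 × 163 + 94  ⟹  94 = (1)·257 + (-1)·163
163 = 1 × 94 + 69  ⟹  69 = (-1)·257 + (2)·163
94 = 1 × 69 + 25  ⟹  25 = (2)·257 + (-3)·163
69 = 2 × 25 + 19  ⟹  19 = (-5)·257 + (8)·163
25 = 1 × 19 + 6  ⟹  6 = (7)·257 + (-11)·163
19 = 3 × 6 + 1  ⟹  1 = (-26)·257 + (41)·163
So (41)·163 ≡ 1 (mod 257), i.e. 163^(-1) ≡ 41 (mod 257).
Check: 163 × 41 = 6683 ≡ 1 (mod 257)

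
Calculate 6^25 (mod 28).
20

Repeated squaring. Binary of 25 = 11001.
6^1 ≡ 6 (mod 28); 6^2 ≡ 8 (mod 28); 6^4 ≡ 8 (mod 28); 6^8 ≡ 8 (mod 28); 6^16 ≡ 8 (mod 28)
6^25 = 6^1 × 6^8 × 6^16 ≡ 20 (mod 28)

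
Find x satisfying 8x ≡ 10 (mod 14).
x ≡ 3 (mod 7)

gcd(8, 14) = 2, which divides 10, so solutions exist.
Divide through by 2: 4x ≡ 5 (mod 7).
Find 4^(-1) mod 7 by the extended Euclidean algorithm:
7 = 1 × 4 + 3  ⟹  3 = (1)·7 + (-1)·4
4 = 1 × 3 + 1  ⟹  1 = (-1)·7 + (2)·4
So (2)·4 ≡ 1 (mod 7), i.e. 4^(-1) ≡ 2 (mod 7).
x ≡ 2 × 5 = 10 ≡ 3 (mod 7).
Check: 8 × 3 = 24 ≡ 10 (mod 14).
x ≡ 3 (mod 7), giving 2 solutions mod 14.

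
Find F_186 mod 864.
856

Matrix identity: Q^n = [[F_(n+1), F_n], [F_n, F_(n-1)]] with Q = [[1,1],[1,0]].
n = 186 = 10111010₂. Square-and-multiply, entries mod 864:
Q^1 = [[1,1],[1,0]]
Q^2 = (Q^1)² = [[2,1],[1,1]]
Q^5 = (Q^2)²·Q = [[8,5],[5,3]]
Q^11 = (Q^5)²·Q = [[144,89],[89,55]]
Q^23 = (Q^11)²·Q = [[576,145],[145,431]]
Q^46 = (Q^23)² = [[289,863],[863,290]]
Q^93 = (Q^46)²·Q = [[863,578],[578,285]]
Q^186 = (Q^93)² = [[581,856],[856,589]]
F_186 mod 864 = Q^186[0][1] = 856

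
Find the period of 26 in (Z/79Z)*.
39

79 is prime, so ord(26) divides φ(79) = 78.
Divisors of 78: 1, 2, 3, 6, 13, 26, 39, 78.
Repeated squaring: 26^1 ≡ 26, 26^2 ≡ 44, 26^4 ≡ 40, 26^8 ≡ 20, 26^16 ≡ 5, 26^32 ≡ 25, 26^64 ≡ 72 (mod 79).
Test 26^d mod 79 for each divisor d in increasing order:
26^1 ≡ 26
26^2 ≡ 44
26^3 = 26^2·26^1 ≡ 38
26^6 = 26^4·26^2 ≡ 22
26^13 = 26^8·26^4·26^1 ≡ 23
26^26 = 26^16·26^8·26^2 ≡ 55
26^39 = 26^32·26^4·26^2·26^1 ≡ 1  ← first divisor giving 1
The order is 39.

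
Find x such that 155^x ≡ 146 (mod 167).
151

Baby-step giant-step with step n = ⌈√167⌉ = 13.
Baby steps 155^j mod 167 (j:value) for j=0..12: 0:1, 1:155, 2:144, 3:109, 4:28, 5:165, 6:24, 7:46, 8:116, 9:111, 10:4, 11:119, 12:75.
Giant-step multiplier: 155^(-13) ≡ 155^(166-13) = 155^153 ≡ 149 (mod 167).
Giant steps γ_i = 146·149^i mod 167: γ_0=146, γ_1=44, γ_2=43, γ_3=61, γ_4=71, γ_5=58, γ_6=125, γ_7=88, γ_8=86, γ_9=122, γ_10=142, γ_11=116 (in table at j=8).
x = i·n + j = 11·13 + 8 = 151.
Check: 155^151 ≡ 146 (mod 167).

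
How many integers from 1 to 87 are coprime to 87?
56

87 = 3 × 29
φ(n) = n × ∏(1 - 1/p) for each prime p dividing n
φ(87) = 87 × (1 - 1/3) × (1 - 1/29) = 56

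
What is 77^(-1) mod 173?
9

gcd(77, 173) = 1, so the inverse exists.
Extended Euclidean algorithm on (173, 77):
173 = 2 × 77 + 19  ⟹  19 = (1)·173 + (-2)·77
77 = 4 × 19 + 1  ⟹  1 = (-4)·173 + (9)·77
So (9)·77 ≡ 1 (mod 173), i.e. 77^(-1) ≡ 9 (mod 173).
Check: 77 × 9 = 693 ≡ 1 (mod 173)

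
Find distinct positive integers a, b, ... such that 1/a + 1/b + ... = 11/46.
1/5 + 1/26 + 1/1495

Greedy algorithm:
11/46: ceiling(46/11) = 5, use 1/5
9/230: ceiling(230/9) = 26, use 1/26
1/1495: ceiling(1495/1) = 1495, use 1/1495
Result: 11/46 = 1/5 + 1/26 + 1/1495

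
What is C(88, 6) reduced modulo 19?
12

Using Lucas' theorem:
Write n=88 and k=6 in base 19:
n in base 19: [4, 12]
k in base 19: [0, 6]
C(88,6) mod 19 = ∏ C(n_i, k_i) mod 19
Digit binomials (mod 19): C(4,0) = 1; C(12,6) = 924 ≡ 12
Product: 1 × 12 = 12 ≡ 12 (mod 19)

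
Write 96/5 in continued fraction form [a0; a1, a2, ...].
[19; 5]

Euclidean algorithm steps:
96 = 19 × 5 + 1
5 = 5 × 1 + 0
Continued fraction: [19; 5]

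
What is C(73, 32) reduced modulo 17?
0

Using Lucas' theorem:
Write n=73 and k=32 in base 17:
n in base 17: [4, 5]
k in base 17: [1, 15]
C(73,32) mod 17 = ∏ C(n_i, k_i) mod 17
Digit binomials (mod 17): C(4,1) = 4; C(5,15) = 0 (k_i > n_i)
Product: 4 × 0 = 0 ≡ 0 (mod 17)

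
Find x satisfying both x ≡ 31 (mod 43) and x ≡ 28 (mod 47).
1579

Using Chinese Remainder Theorem:
M = 43 × 47 = 2021
M1 = 47, M2 = 43
y1 = 47^(-1) mod 43 = 11
y2 = 43^(-1) mod 47 = 35
x = (31×47×11 + 28×43×35) mod 2021 = 1579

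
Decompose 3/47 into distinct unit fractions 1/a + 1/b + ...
1/16 + 1/752

Greedy algorithm:
3/47: ceiling(47/3) = 16, use 1/16
1/752: ceiling(752/1) = 752, use 1/752
Result: 3/47 = 1/16 + 1/752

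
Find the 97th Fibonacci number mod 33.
13

Matrix identity: Q^n = [[F_(n+1), F_n], [F_n, F_(n-1)]] with Q = [[1,1],[1,0]].
n = 97 = 1100001₂. Square-and-multiply, entries mod 33:
Q^1 = [[1,1],[1,0]]
Q^3 = (Q^1)²·Q = [[3,2],[2,1]]
Q^6 = (Q^3)² = [[13,8],[8,5]]
Q^12 = (Q^6)² = [[2,12],[12,23]]
Q^24 = (Q^12)² = [[16,3],[3,13]]
Q^48 = (Q^24)² = [[1,21],[21,13]]
Q^97 = (Q^48)²·Q = [[10,13],[13,30]]
F_97 mod 33 = Q^97[0][1] = 13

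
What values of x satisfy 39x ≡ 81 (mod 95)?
x ≡ 24 (mod 95)

gcd(39, 95) = 1, which divides 81, so solutions exist.
Find 39^(-1) mod 95 by the extended Euclidean algorithm:
95 = 2 × 39 + 17  ⟹  17 = (1)·95 + (-2)·39
39 = 2 × 17 + 5  ⟹  5 = (-2)·95 + (5)·39
17 = 3 × 5 + 2  ⟹  2 = (7)·95 + (-17)·39
5 = 2 × 2 + 1  ⟹  1 = (-16)·95 + (39)·39
So (39)·39 ≡ 1 (mod 95), i.e. 39^(-1) ≡ 39 (mod 95).
x ≡ 39 × 81 = 3159 ≡ 24 (mod 95).
Check: 39 × 24 = 936 ≡ 81 (mod 95).
Unique solution: x ≡ 24 (mod 95)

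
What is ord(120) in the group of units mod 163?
162

163 is prime, so ord(120) divides φ(163) = 162.
Divisors of 162: 1, 2, 3, 6, 9, 18, 27, 54, 81, 162.
Repeated squaring: 120^1 ≡ 120, 120^2 ≡ 56, 120^4 ≡ 39, 120^8 ≡ 54, 120^16 ≡ 145, 120^32 ≡ 161, 120^64 ≡ 4, 120^128 ≡ 16 (mod 163).
Test 120^d mod 163 for each divisor d in increasing order:
120^1 ≡ 120
120^2 ≡ 56
120^3 = 120^2·120^1 ≡ 37
120^6 = 120^4·120^2 ≡ 65
120^9 = 120^8·120^1 ≡ 123
120^18 = 120^16·120^2 ≡ 133
120^27 = 120^16·120^8·120^2·120^1 ≡ 59
120^54 = 120^32·120^16·120^4·120^2 ≡ 58
120^81 = 120^64·120^16·120^1 ≡ 162
120^162 = 120^128·120^32·120^2 ≡ 1  ← first divisor giving 1
The order is 162.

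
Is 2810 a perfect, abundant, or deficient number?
deficient

Proper divisors of 2810: sum = 1 + 2 + 5 + 10 + 281 + 562 + 1405 = 2266
Since 2266 < 2810, 2810 is deficient.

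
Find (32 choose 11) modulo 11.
2

Using Lucas' theorem:
Write n=32 and k=11 in base 11:
n in base 11: [2, 10]
k in base 11: [1, 0]
C(32,11) mod 11 = ∏ C(n_i, k_i) mod 11
Digit binomials (mod 11): C(2,1) = 2; C(10,0) = 1
Product: 2 × 1 = 2 ≡ 2 (mod 11)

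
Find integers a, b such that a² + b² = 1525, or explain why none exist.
2² + 39² (a=2, b=39)

Factorization: 1525 = 5^2 × 61
By Fermat: n is sum of two squares iff every prime p ≡ 3 (mod 4) appears to even power.
All primes ≡ 3 (mod 4) appear to even power.
Search a = 0, 1, 2, … for 1525 - a² a perfect square: first hit at a = 2: 1525 - 4 = 1521 = 39².
1525 = 2² + 39² = 4 + 1521 ✓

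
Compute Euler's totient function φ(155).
120

155 = 5 × 31
φ(n) = n × ∏(1 - 1/p) for each prime p dividing n
φ(155) = 155 × (1 - 1/5) × (1 - 1/31) = 120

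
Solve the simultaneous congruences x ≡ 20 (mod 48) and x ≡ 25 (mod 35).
1460

Using Chinese Remainder Theorem:
M = 48 × 35 = 1680
M1 = 35, M2 = 48
y1 = 35^(-1) mod 48 = 11
y2 = 48^(-1) mod 35 = 27
x = (20×35×11 + 25×48×27) mod 1680 = 1460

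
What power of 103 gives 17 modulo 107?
41

Baby-step giant-step with step n = ⌈√107⌉ = 11.
Baby steps 103^j mod 107 (j:value) for j=0..10: 0:1, 1:103, 2:16, 3:43, 4:42, 5:46, 6:30, 7:94, 8:52, 9:6, 10:83.
Giant-step multiplier: 103^(-11) ≡ 103^(106-11) = 103^95 ≡ 68 (mod 107).
Giant steps γ_i = 17·68^i mod 107: γ_0=17, γ_1=86, γ_2=70, γ_3=52 (in table at j=8).
x = i·n + j = 3·11 + 8 = 41.
Check: 103^41 ≡ 17 (mod 107).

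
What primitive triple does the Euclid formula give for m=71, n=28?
(4257, 3976, 5825)

Euclid's formula: a = m² - n², b = 2mn, c = m² + n²
m = 71, n = 28
a = 71² - 28² = 5041 - 784 = 4257
b = 2 × 71 × 28 = 3976
c = 71² + 28² = 5041 + 784 = 5825
Verification: 4257² + 3976² = 18122049 + 15808576 = 33930625 = 5825² ✓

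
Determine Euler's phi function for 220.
80

220 = 2^2 × 5 × 11
φ(n) = n × ∏(1 - 1/p) for each prime p dividing n
φ(220) = 220 × (1 - 1/2) × (1 - 1/5) × (1 - 1/11) = 80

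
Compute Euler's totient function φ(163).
162

163 = 163
φ(n) = n × ∏(1 - 1/p) for each prime p dividing n
φ(163) = 163 × (1 - 1/163) = 162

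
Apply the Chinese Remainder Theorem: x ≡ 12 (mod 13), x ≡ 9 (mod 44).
493

Using Chinese Remainder Theorem:
M = 13 × 44 = 572
M1 = 44, M2 = 13
y1 = 44^(-1) mod 13 = 8
y2 = 13^(-1) mod 44 = 17
x = (12×44×8 + 9×13×17) mod 572 = 493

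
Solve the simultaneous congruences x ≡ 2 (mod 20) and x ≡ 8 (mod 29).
182

Using Chinese Remainder Theorem:
M = 20 × 29 = 580
M1 = 29, M2 = 20
y1 = 29^(-1) mod 20 = 9
y2 = 20^(-1) mod 29 = 16
x = (2×29×9 + 8×20×16) mod 580 = 182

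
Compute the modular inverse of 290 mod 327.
53

gcd(290, 327) = 1, so the inverse exists.
Extended Euclidean algorithm on (327, 290):
327 = 1 × 290 + 37  ⟹  37 = (1)·327 + (-1)·290
290 = 7 × 37 + 31  ⟹  31 = (-7)·327 + (8)·290
37 = 1 × 31 + 6  ⟹  6 = (8)·327 + (-9)·290
31 = 5 × 6 + 1  ⟹  1 = (-47)·327 + (53)·290
So (53)·290 ≡ 1 (mod 327), i.e. 290^(-1) ≡ 53 (mod 327).
Check: 290 × 53 = 15370 ≡ 1 (mod 327)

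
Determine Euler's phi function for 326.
162

326 = 2 × 163
φ(n) = n × ∏(1 - 1/p) for each prime p dividing n
φ(326) = 326 × (1 - 1/2) × (1 - 1/163) = 162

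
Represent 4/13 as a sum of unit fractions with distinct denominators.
1/4 + 1/18 + 1/468

Greedy algorithm:
4/13: ceiling(13/4) = 4, use 1/4
3/52: ceiling(52/3) = 18, use 1/18
1/468: ceiling(468/1) = 468, use 1/468
Result: 4/13 = 1/4 + 1/18 + 1/468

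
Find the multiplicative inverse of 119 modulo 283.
88

gcd(119, 283) = 1, so the inverse exists.
Extended Euclidean algorithm on (283, 119):
283 = 2 × 119 + 45  ⟹  45 = (1)·283 + (-2)·119
119 = 2 × 45 + 29  ⟹  29 = (-2)·283 + (5)·119
45 = 1 × 29 + 16  ⟹  16 = (3)·283 + (-7)·119
29 = 1 × 16 + 13  ⟹  13 = (-5)·283 + (12)·119
16 = 1 × 13 + 3  ⟹  3 = (8)·283 + (-19)·119
13 = 4 × 3 + 1  ⟹  1 = (-37)·283 + (88)·119
So (88)·119 ≡ 1 (mod 283), i.e. 119^(-1) ≡ 88 (mod 283).
Check: 119 × 88 = 10472 ≡ 1 (mod 283)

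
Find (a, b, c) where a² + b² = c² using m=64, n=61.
(375, 7808, 7817)

Euclid's formula: a = m² - n², b = 2mn, c = m² + n²
m = 64, n = 61
a = 64² - 61² = 4096 - 3721 = 375
b = 2 × 64 × 61 = 7808
c = 64² + 61² = 4096 + 3721 = 7817
Verification: 375² + 7808² = 140625 + 60964864 = 61105489 = 7817² ✓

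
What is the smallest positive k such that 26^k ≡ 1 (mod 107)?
106

107 is prime, so ord(26) divides φ(107) = 106.
Divisors of 106: 1, 2, 53, 106.
Repeated squaring: 26^1 ≡ 26, 26^2 ≡ 34, 26^4 ≡ 86, 26^8 ≡ 13, 26^16 ≡ 62, 26^32 ≡ 99, 26^64 ≡ 64 (mod 107).
Test 26^d mod 107 for each divisor d in increasing order:
26^1 ≡ 26
26^2 ≡ 34
26^53 = 26^32·26^16·26^4·26^1 ≡ 106
26^106 = 26^64·26^32·26^8·26^2 ≡ 1  ← first divisor giving 1
The order is 106.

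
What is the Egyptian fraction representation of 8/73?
1/10 + 1/105 + 1/15330

Greedy algorithm:
8/73: ceiling(73/8) = 10, use 1/10
7/730: ceiling(730/7) = 105, use 1/105
1/15330: ceiling(15330/1) = 15330, use 1/15330
Result: 8/73 = 1/10 + 1/105 + 1/15330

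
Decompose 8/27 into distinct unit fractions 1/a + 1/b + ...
1/4 + 1/22 + 1/1188

Greedy algorithm:
8/27: ceiling(27/8) = 4, use 1/4
5/108: ceiling(108/5) = 22, use 1/22
1/1188: ceiling(1188/1) = 1188, use 1/1188
Result: 8/27 = 1/4 + 1/22 + 1/1188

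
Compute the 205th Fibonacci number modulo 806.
749

Matrix identity: Q^n = [[F_(n+1), F_n], [F_n, F_(n-1)]] with Q = [[1,1],[1,0]].
n = 205 = 11001101₂. Square-and-multiply, entries mod 806:
Q^1 = [[1,1],[1,0]]
Q^3 = (Q^1)²·Q = [[3,2],[2,1]]
Q^6 = (Q^3)² = [[13,8],[8,5]]
Q^12 = (Q^6)² = [[233,144],[144,89]]
Q^25 = (Q^12)²·Q = [[493,67],[67,426]]
Q^51 = (Q^25)²·Q = [[413,96],[96,317]]
Q^102 = (Q^51)² = [[47,764],[764,89]]
Q^205 = (Q^102)²·Q = [[679,749],[749,736]]
F_205 mod 806 = Q^205[0][1] = 749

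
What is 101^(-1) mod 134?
69

gcd(101, 134) = 1, so the inverse exists.
Extended Euclidean algorithm on (134, 101):
134 = 1 × 101 + 33  ⟹  33 = (1)·134 + (-1)·101
101 = 3 × 33 + 2  ⟹  2 = (-3)·134 + (4)·101
33 = 16 × 2 + 1  ⟹  1 = (49)·134 + (-65)·101
So (-65)·101 ≡ 1 (mod 134), i.e. 101^(-1) ≡ -65 ≡ 69 (mod 134).
Check: 101 × 69 = 6969 ≡ 1 (mod 134)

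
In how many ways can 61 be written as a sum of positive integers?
1121505

p(n) counts ways to write n as a sum of positive integers (order ignored).
Euler's pentagonal recurrence: p(k) = p(k-1) + p(k-2) - p(k-5) - p(k-7) + p(k-12) + p(k-15) - ... (offsets j(3j∓1)/2, signs ++--, p(0)=1, p(<0)=0).
DP table for k = 0..60: p(0)=1, p(1)=1, p(2)=2, p(3)=3, p(4)=5, p(5)=7, p(6)=11, p(7)=15, p(8)=22, p(9)=30, p(10)=42, p(11)=56, p(12)=77, p(13)=101, p(14)=135, p(15)=176, p(16)=231, p(17)=297, p(18)=385, p(19)=490, p(20)=627, p(21)=792, p(22)=1002, p(23)=1255, p(24)=1575, p(25)=1958, p(26)=2436, p(27)=3010, p(28)=3718, p(29)=4565, p(30)=5604, p(31)=6842, p(32)=8349, p(33)=10143, p(34)=12310, p(35)=14883, p(36)=17977, p(37)=21637, p(38)=26015, p(39)=31185, p(40)=37338, p(41)=44583, p(42)=53174, p(43)=63261, p(44)=75175, p(45)=89134, p(46)=105558, p(47)=124754, p(48)=147273, p(49)=173525, p(50)=204226, p(51)=239943, p(52)=281589, p(53)=329931, p(54)=386155, p(55)=451276, p(56)=526823, p(57)=614154, p(58)=715220, p(59)=831820, p(60)=966467.
Final step: p(61) = p(60) + p(59) - p(56) - p(54) + p(49) + p(46) - p(39) - p(35) + p(26) + p(21) - p(10) - p(4)
= 966467 + 831820 - 526823 - 386155 + 173525 + 105558 - 31185 - 14883 + 2436 + 792 - 42 - 5
= 1121505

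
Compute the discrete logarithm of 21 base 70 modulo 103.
55

Baby-step giant-step with step n = ⌈√103⌉ = 11.
Baby steps 70^j mod 103 (j:value) for j=0..10: 0:1, 1:70, 2:59, 3:10, 4:82, 5:75, 6:100, 7:99, 8:29, 9:73, 10:63.
Giant-step multiplier: 70^(-11) ≡ 70^(102-11) = 70^91 ≡ 65 (mod 103).
Giant steps γ_i = 21·65^i mod 103: γ_0=21, γ_1=26, γ_2=42, γ_3=52, γ_4=84, γ_5=1 (in table at j=0).
x = i·n + j = 5·11 + 0 = 55.
Check: 70^55 ≡ 21 (mod 103).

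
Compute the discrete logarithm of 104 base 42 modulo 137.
19

Baby-step giant-step with step n = ⌈√137⌉ = 12.
Baby steps 42^j mod 137 (j:value) for j=0..11: 0:1, 1:42, 2:120, 3:108, 4:15, 5:82, 6:19, 7:113, 8:88, 9:134, 10:11, 11:51.
Giant-step multiplier: 42^(-12) ≡ 42^(136-12) = 42^124 ≡ 63 (mod 137).
Giant steps γ_i = 104·63^i mod 137: γ_0=104, γ_1=113 (in table at j=7).
x = i·n + j = 1·12 + 7 = 19.
Check: 42^19 ≡ 104 (mod 137).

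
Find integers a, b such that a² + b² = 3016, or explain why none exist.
10² + 54² (a=10, b=54)

Factorization: 3016 = 2^3 × 13 × 29
By Fermat: n is sum of two squares iff every prime p ≡ 3 (mod 4) appears to even power.
All primes ≡ 3 (mod 4) appear to even power.
Search a = 0, 1, 2, … for 3016 - a² a perfect square: first hit at a = 10: 3016 - 100 = 2916 = 54².
3016 = 10² + 54² = 100 + 2916 ✓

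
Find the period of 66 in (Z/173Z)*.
172

173 is prime, so ord(66) divides φ(173) = 172.
Divisors of 172: 1, 2, 4, 43, 86, 172.
Repeated squaring: 66^1 ≡ 66, 66^2 ≡ 31, 66^4 ≡ 96, 66^8 ≡ 47, 66^16 ≡ 133, 66^32 ≡ 43, 66^64 ≡ 119, 66^128 ≡ 148 (mod 173).
Test 66^d mod 173 for each divisor d in increasing order:
66^1 ≡ 66
66^2 ≡ 31
66^4 ≡ 96
66^43 = 66^32·66^8·66^2·66^1 ≡ 93
66^86 = 66^64·66^16·66^4·66^2 ≡ 172
66^172 = 66^128·66^32·66^8·66^4 ≡ 1  ← first divisor giving 1
The order is 172.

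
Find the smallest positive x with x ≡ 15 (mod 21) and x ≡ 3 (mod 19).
288

Using Chinese Remainder Theorem:
M = 21 × 19 = 399
M1 = 19, M2 = 21
y1 = 19^(-1) mod 21 = 10
y2 = 21^(-1) mod 19 = 10
x = (15×19×10 + 3×21×10) mod 399 = 288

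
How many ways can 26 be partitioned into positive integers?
2436

p(n) counts ways to write n as a sum of positive integers (order ignored).
Euler's pentagonal recurrence: p(k) = p(k-1) + p(k-2) - p(k-5) - p(k-7) + p(k-12) + p(k-15) - ... (offsets j(3j∓1)/2, signs ++--, p(0)=1, p(<0)=0).
DP table for k = 0..25: p(0)=1, p(1)=1, p(2)=2, p(3)=3, p(4)=5, p(5)=7, p(6)=11, p(7)=15, p(8)=22, p(9)=30, p(10)=42, p(11)=56, p(12)=77, p(13)=101, p(14)=135, p(15)=176, p(16)=231, p(17)=297, p(18)=385, p(19)=490, p(20)=627, p(21)=792, p(22)=1002, p(23)=1255, p(24)=1575, p(25)=1958.
Final step: p(26) = p(25) + p(24) - p(21) - p(19) + p(14) + p(11) - p(4) - p(0)
= 1958 + 1575 - 792 - 490 + 135 + 56 - 5 - 1
= 2436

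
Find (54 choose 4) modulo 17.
0

Using Lucas' theorem:
Write n=54 and k=4 in base 17:
n in base 17: [3, 3]
k in base 17: [0, 4]
C(54,4) mod 17 = ∏ C(n_i, k_i) mod 17
Digit binomials (mod 17): C(3,0) = 1; C(3,4) = 0 (k_i > n_i)
Product: 1 × 0 = 0 ≡ 0 (mod 17)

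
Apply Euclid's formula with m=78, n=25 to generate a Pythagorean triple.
(5459, 3900, 6709)

Euclid's formula: a = m² - n², b = 2mn, c = m² + n²
m = 78, n = 25
a = 78² - 25² = 6084 - 625 = 5459
b = 2 × 78 × 25 = 3900
c = 78² + 25² = 6084 + 625 = 6709
Verification: 5459² + 3900² = 29800681 + 15210000 = 45010681 = 6709² ✓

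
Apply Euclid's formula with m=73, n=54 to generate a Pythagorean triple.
(2413, 7884, 8245)

Euclid's formula: a = m² - n², b = 2mn, c = m² + n²
m = 73, n = 54
a = 73² - 54² = 5329 - 2916 = 2413
b = 2 × 73 × 54 = 7884
c = 73² + 54² = 5329 + 2916 = 8245
Verification: 2413² + 7884² = 5822569 + 62157456 = 67980025 = 8245² ✓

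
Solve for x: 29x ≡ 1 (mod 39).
35

gcd(29, 39) = 1, so the inverse exists.
Extended Euclidean algorithm on (39, 29):
39 = 1 × 29 + 10  ⟹  10 = (1)·39 + (-1)·29
29 = 2 × 10 + 9  ⟹  9 = (-2)·39 + (3)·29
10 = 1 × 9 + 1  ⟹  1 = (3)·39 + (-4)·29
So (-4)·29 ≡ 1 (mod 39), i.e. 29^(-1) ≡ -4 ≡ 35 (mod 39).
Check: 29 × 35 = 1015 ≡ 1 (mod 39)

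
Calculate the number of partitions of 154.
60356673280

p(n) counts ways to write n as a sum of positive integers (order ignored).
Euler's pentagonal recurrence: p(k) = p(k-1) + p(k-2) - p(k-5) - p(k-7) + p(k-12) + p(k-15) - ... (offsets j(3j∓1)/2, signs ++--, p(0)=1, p(<0)=0).
DP table for k = 0..153: p(0)=1, p(1)=1, p(2)=2, p(3)=3, p(4)=5, p(5)=7, p(6)=11, p(7)=15, p(8)=22, p(9)=30, p(10)=42, p(11)=56, p(12)=77, p(13)=101, p(14)=135, p(15)=176, p(16)=231, p(17)=297, p(18)=385, p(19)=490, p(20)=627, p(21)=792, p(22)=1002, p(23)=1255, p(24)=1575, p(25)=1958, p(26)=2436, p(27)=3010, p(28)=3718, p(29)=4565, p(30)=5604, p(31)=6842, p(32)=8349, p(33)=10143, p(34)=12310, p(35)=14883, p(36)=17977, p(37)=21637, p(38)=26015, p(39)=31185, p(40)=37338, p(41)=44583, p(42)=53174, p(43)=63261, p(44)=75175, p(45)=89134, p(46)=105558, p(47)=124754, p(48)=147273, p(49)=173525, p(50)=204226, p(51)=239943, p(52)=281589, p(53)=329931, p(54)=386155, p(55)=451276, p(56)=526823, p(57)=614154, p(58)=715220, p(59)=831820, p(60)=966467, p(61)=1121505, p(62)=1300156, p(63)=1505499, p(64)=1741630, p(65)=2012558, p(66)=2323520, p(67)=2679689, p(68)=3087735, p(69)=3554345, p(70)=4087968, p(71)=4697205, p(72)=5392783, p(73)=6185689, p(74)=7089500, p(75)=8118264, p(76)=9289091, p(77)=10619863, p(78)=12132164, p(79)=13848650, p(80)=15796476, p(81)=18004327, p(82)=20506255, p(83)=23338469, p(84)=26543660, p(85)=30167357, p(86)=34262962, p(87)=38887673, p(88)=44108109, p(89)=49995925, p(90)=56634173, p(91)=64112359, p(92)=72533807, p(93)=82010177, p(94)=92669720, p(95)=104651419, p(96)=118114304, p(97)=133230930, p(98)=150198136, p(99)=169229875, p(100)=190569292, p(101)=214481126, p(102)=241265379, p(103)=271248950, p(104)=304801365, p(105)=342325709, p(106)=384276336, p(107)=431149389, p(108)=483502844, p(109)=541946240, p(110)=607163746, p(111)=679903203, p(112)=761002156, p(113)=851376628, p(114)=952050665, p(115)=1064144451, p(116)=1188908248, p(117)=1327710076, p(118)=1482074143, p(119)=1653668665, p(120)=1844349560, p(121)=2056148051, p(122)=2291320912, p(123)=2552338241, p(124)=2841940500, p(125)=3163127352, p(126)=3519222692, p(127)=3913864295, p(128)=4351078600, p(129)=4835271870, p(130)=5371315400, p(131)=5964539504, p(132)=6620830889, p(133)=7346629512, p(134)=8149040695, p(135)=9035836076, p(136)=10015581680, p(137)=11097645016, p(138)=12292341831, p(139)=13610949895, p(140)=15065878135, p(141)=16670689208, p(142)=18440293320, p(143)=20390982757, p(144)=22540654445, p(145)=24908858009, p(146)=27517052599, p(147)=30388671978, p(148)=33549419497, p(149)=37027355200, p(150)=40853235313, p(151)=45060624582, p(152)=49686288421, p(153)=54770336324.
Final step: p(154) = p(153) + p(152) - p(149) - p(147) + p(142) + p(139) - p(132) - p(128) + p(119) + p(114) - p(103) - p(97) + p(84) + p(77) - p(62) - p(54) + p(37) + p(28) - p(9)
= 54770336324 + 49686288421 - 37027355200 - 30388671978 + 18440293320 + 13610949895 - 6620830889 - 4351078600 + 1653668665 + 952050665 - 271248950 - 133230930 + 26543660 + 10619863 - 1300156 - 386155 + 21637 + 3718 - 30
= 60356673280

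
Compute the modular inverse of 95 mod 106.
77

gcd(95, 106) = 1, so the inverse exists.
Extended Euclidean algorithm on (106, 95):
106 = 1 × 95 + 11  ⟹  11 = (1)·106 + (-1)·95
95 = 8 × 11 + 7  ⟹  7 = (-8)·106 + (9)·95
11 = 1 × 7 + 4  ⟹  4 = (9)·106 + (-10)·95
7 = 1 × 4 + 3  ⟹  3 = (-17)·106 + (19)·95
4 = 1 × 3 + 1  ⟹  1 = (26)·106 + (-29)·95
So (-29)·95 ≡ 1 (mod 106), i.e. 95^(-1) ≡ -29 ≡ 77 (mod 106).
Check: 95 × 77 = 7315 ≡ 1 (mod 106)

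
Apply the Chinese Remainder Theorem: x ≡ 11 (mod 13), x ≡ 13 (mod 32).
141

Using Chinese Remainder Theorem:
M = 13 × 32 = 416
M1 = 32, M2 = 13
y1 = 32^(-1) mod 13 = 11
y2 = 13^(-1) mod 32 = 5
x = (11×32×11 + 13×13×5) mod 416 = 141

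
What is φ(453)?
300

453 = 3 × 151
φ(n) = n × ∏(1 - 1/p) for each prime p dividing n
φ(453) = 453 × (1 - 1/3) × (1 - 1/151) = 300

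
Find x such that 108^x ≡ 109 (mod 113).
32

Baby-step giant-step with step n = ⌈√113⌉ = 11.
Baby steps 108^j mod 113 (j:value) for j=0..10: 0:1, 1:108, 2:25, 3:101, 4:60, 5:39, 6:31, 7:71, 8:97, 9:80, 10:52.
Giant-step multiplier: 108^(-11) ≡ 108^(112-11) = 108^101 ≡ 103 (mod 113).
Giant steps γ_i = 109·103^i mod 113: γ_0=109, γ_1=40, γ_2=52 (in table at j=10).
x = i·n + j = 2·11 + 10 = 32.
Check: 108^32 ≡ 109 (mod 113).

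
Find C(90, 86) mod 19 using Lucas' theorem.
13

Using Lucas' theorem:
Write n=90 and k=86 in base 19:
n in base 19: [4, 14]
k in base 19: [4, 10]
C(90,86) mod 19 = ∏ C(n_i, k_i) mod 19
Digit binomials (mod 19): C(4,4) = 1; C(14,10) = 1001 ≡ 13
Product: 1 × 13 = 13 ≡ 13 (mod 19)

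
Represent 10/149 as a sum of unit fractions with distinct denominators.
1/15 + 1/2235

Greedy algorithm:
10/149: ceiling(149/10) = 15, use 1/15
1/2235: ceiling(2235/1) = 2235, use 1/2235
Result: 10/149 = 1/15 + 1/2235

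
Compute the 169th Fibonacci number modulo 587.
70

Matrix identity: Q^n = [[F_(n+1), F_n], [F_n, F_(n-1)]] with Q = [[1,1],[1,0]].
n = 169 = 10101001₂. Square-and-multiply, entries mod 587:
Q^1 = [[1,1],[1,0]]
Q^2 = (Q^1)² = [[2,1],[1,1]]
Q^5 = (Q^2)²·Q = [[8,5],[5,3]]
Q^10 = (Q^5)² = [[89,55],[55,34]]
Q^21 = (Q^10)²·Q = [[101,380],[380,308]]
Q^42 = (Q^21)² = [[220,452],[452,355]]
Q^84 = (Q^42)² = [[294,446],[446,435]]
Q^169 = (Q^84)²·Q = [[6,70],[70,523]]
F_169 mod 587 = Q^169[0][1] = 70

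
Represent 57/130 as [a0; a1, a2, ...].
[0; 2, 3, 1, 1, 3, 2]

Euclidean algorithm steps:
57 = 0 × 130 + 57
130 = 2 × 57 + 16
57 = 3 × 16 + 9
16 = 1 × 9 + 7
9 = 1 × 7 + 2
7 = 3 × 2 + 1
2 = 2 × 1 + 0
Continued fraction: [0; 2, 3, 1, 1, 3, 2]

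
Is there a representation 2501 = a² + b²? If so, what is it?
1² + 50² (a=1, b=50)

Factorization: 2501 = 41 × 61
By Fermat: n is sum of two squares iff every prime p ≡ 3 (mod 4) appears to even power.
All primes ≡ 3 (mod 4) appear to even power.
Search a = 0, 1, 2, … for 2501 - a² a perfect square: first hit at a = 1: 2501 - 1 = 2500 = 50².
2501 = 1² + 50² = 1 + 2500 ✓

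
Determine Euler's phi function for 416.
192

416 = 2^5 × 13
φ(n) = n × ∏(1 - 1/p) for each prime p dividing n
φ(416) = 416 × (1 - 1/2) × (1 - 1/13) = 192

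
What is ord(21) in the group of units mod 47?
23

47 is prime, so ord(21) divides φ(47) = 46.
Divisors of 46: 1, 2, 23, 46.
Repeated squaring: 21^1 ≡ 21, 21^2 ≡ 18, 21^4 ≡ 42, 21^8 ≡ 25, 21^16 ≡ 14, 21^32 ≡ 8 (mod 47).
Test 21^d mod 47 for each divisor d in increasing order:
21^1 ≡ 21
21^2 ≡ 18
21^23 = 21^16·21^4·21^2·21^1 ≡ 1  ← first divisor giving 1
The order is 23.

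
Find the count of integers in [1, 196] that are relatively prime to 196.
84

196 = 2^2 × 7^2
φ(n) = n × ∏(1 - 1/p) for each prime p dividing n
φ(196) = 196 × (1 - 1/2) × (1 - 1/7) = 84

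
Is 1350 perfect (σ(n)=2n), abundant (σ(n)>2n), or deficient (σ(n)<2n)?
abundant

Proper divisors of 1350: sum = 1 + 2 + 3 + 5 + 6 + 9 + 10 + 15 + ... + 225 + 270 + 450 + 675 (23 divisors) = 2370
Since 2370 > 1350, 1350 is abundant.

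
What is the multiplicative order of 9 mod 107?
53

107 is prime, so ord(9) divides φ(107) = 106.
Divisors of 106: 1, 2, 53, 106.
Repeated squaring: 9^1 ≡ 9, 9^2 ≡ 81, 9^4 ≡ 34, 9^8 ≡ 86, 9^16 ≡ 13, 9^32 ≡ 62, 9^64 ≡ 99 (mod 107).
Test 9^d mod 107 for each divisor d in increasing order:
9^1 ≡ 9
9^2 ≡ 81
9^53 = 9^32·9^16·9^4·9^1 ≡ 1  ← first divisor giving 1
The order is 53.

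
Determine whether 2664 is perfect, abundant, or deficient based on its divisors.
abundant

Proper divisors of 2664: sum = 1 + 2 + 3 + 4 + 6 + 8 + 9 + 12 + ... + 444 + 666 + 888 + 1332 (23 divisors) = 4746
Since 4746 > 2664, 2664 is abundant.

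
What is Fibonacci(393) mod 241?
47

Matrix identity: Q^n = [[F_(n+1), F_n], [F_n, F_(n-1)]] with Q = [[1,1],[1,0]].
n = 393 = 110001001₂. Square-and-multiply, entries mod 241:
Q^1 = [[1,1],[1,0]]
Q^3 = (Q^1)²·Q = [[3,2],[2,1]]
Q^6 = (Q^3)² = [[13,8],[8,5]]
Q^12 = (Q^6)² = [[233,144],[144,89]]
Q^24 = (Q^12)² = [[74,96],[96,219]]
Q^49 = (Q^24)²·Q = [[163,232],[232,172]]
Q^98 = (Q^49)² = [[140,118],[118,22]]
Q^196 = (Q^98)² = [[25,77],[77,189]]
Q^393 = (Q^196)²·Q = [[137,47],[47,90]]
F_393 mod 241 = Q^393[0][1] = 47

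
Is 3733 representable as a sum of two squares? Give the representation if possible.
22² + 57² (a=22, b=57)

Factorization: 3733 = 3733
By Fermat: n is sum of two squares iff every prime p ≡ 3 (mod 4) appears to even power.
All primes ≡ 3 (mod 4) appear to even power.
Search a = 0, 1, 2, … for 3733 - a² a perfect square: first hit at a = 22: 3733 - 484 = 3249 = 57².
3733 = 22² + 57² = 484 + 3249 ✓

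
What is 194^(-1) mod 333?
218

gcd(194, 333) = 1, so the inverse exists.
Extended Euclidean algorithm on (333, 194):
333 = 1 × 194 + 139  ⟹  139 = (1)·333 + (-1)·194
194 = 1 × 139 + 55  ⟹  55 = (-1)·333 + (2)·194
139 = 2 × 55 + 29  ⟹  29 = (3)·333 + (-5)·194
55 = 1 × 29 + 26  ⟹  26 = (-4)·333 + (7)·194
29 = 1 × 26 + 3  ⟹  3 = (7)·333 + (-12)·194
26 = 8 × 3 + 2  ⟹  2 = (-60)·333 + (103)·194
3 = 1 × 2 + 1  ⟹  1 = (67)·333 + (-115)·194
So (-115)·194 ≡ 1 (mod 333), i.e. 194^(-1) ≡ -115 ≡ 218 (mod 333).
Check: 194 × 218 = 42292 ≡ 1 (mod 333)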